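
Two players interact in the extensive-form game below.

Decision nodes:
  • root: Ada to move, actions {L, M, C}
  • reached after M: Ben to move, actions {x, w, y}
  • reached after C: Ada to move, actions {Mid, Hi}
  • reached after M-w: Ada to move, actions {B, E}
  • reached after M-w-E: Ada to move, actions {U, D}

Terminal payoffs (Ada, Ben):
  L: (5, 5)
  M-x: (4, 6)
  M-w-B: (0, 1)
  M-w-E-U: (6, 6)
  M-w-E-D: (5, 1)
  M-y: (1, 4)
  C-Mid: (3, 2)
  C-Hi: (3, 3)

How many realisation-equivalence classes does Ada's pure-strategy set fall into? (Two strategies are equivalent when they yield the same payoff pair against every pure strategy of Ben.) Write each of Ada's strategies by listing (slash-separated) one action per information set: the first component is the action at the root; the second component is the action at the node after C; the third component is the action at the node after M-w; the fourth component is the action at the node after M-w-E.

6

Ada has 24 pure strategies: L/Mid/B/U, L/Mid/B/D, L/Mid/E/U, L/Mid/E/D, L/Hi/B/U, L/Hi/B/D, L/Hi/E/U, L/Hi/E/D, M/Mid/B/U, M/Mid/B/D, M/Mid/E/U, M/Mid/E/D, M/Hi/B/U, M/Hi/B/D, M/Hi/E/U, M/Hi/E/D, C/Mid/B/U, C/Mid/B/D, C/Mid/E/U, C/Mid/E/D, C/Hi/B/U, C/Hi/B/D, C/Hi/E/U, C/Hi/E/D. Columns: x, w, y.
{L/Mid/B/U, L/Mid/B/D, L/Mid/E/U, L/Mid/E/D, L/Hi/B/U, L/Hi/B/D, L/Hi/E/U, L/Hi/E/D} → row (5,5) (5,5) (5,5)
{M/Mid/B/U, M/Mid/B/D, M/Hi/B/U, M/Hi/B/D} → row (4,6) (0,1) (1,4)
{M/Mid/E/U, M/Hi/E/U} → row (4,6) (6,6) (1,4)
{M/Mid/E/D, M/Hi/E/D} → row (4,6) (5,1) (1,4)
{C/Mid/B/U, C/Mid/B/D, C/Mid/E/U, C/Mid/E/D} → row (3,2) (3,2) (3,2)
{C/Hi/B/U, C/Hi/B/D, C/Hi/E/U, C/Hi/E/D} → row (3,3) (3,3) (3,3)
That's 6 distinct rows out of 24 strategies.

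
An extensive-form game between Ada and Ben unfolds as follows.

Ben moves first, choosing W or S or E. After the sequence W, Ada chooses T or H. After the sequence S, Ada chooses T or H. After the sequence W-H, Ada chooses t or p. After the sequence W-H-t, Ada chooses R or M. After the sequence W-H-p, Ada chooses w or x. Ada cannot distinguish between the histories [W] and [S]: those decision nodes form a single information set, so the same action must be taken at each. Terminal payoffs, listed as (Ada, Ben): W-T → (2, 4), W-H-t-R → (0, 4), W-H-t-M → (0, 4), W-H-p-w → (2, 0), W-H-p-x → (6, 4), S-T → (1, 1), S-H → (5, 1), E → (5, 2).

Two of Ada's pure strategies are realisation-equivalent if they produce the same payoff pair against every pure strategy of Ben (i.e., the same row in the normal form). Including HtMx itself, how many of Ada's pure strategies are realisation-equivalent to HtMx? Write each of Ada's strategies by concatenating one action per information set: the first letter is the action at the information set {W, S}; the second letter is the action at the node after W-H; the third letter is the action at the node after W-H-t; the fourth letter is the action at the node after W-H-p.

4

Row for HtMx (columns W, S, E): (0,4) (5,1) (5,2).
Under HtMx, Ada's choice at the node after W-H-p can never be reached regardless of what Ben does, so varying those choices leaves every outcome unchanged.
Holding the reachable choices fixed and varying the unreachable one freely already gives 2 equivalent strategies.
Checking the remaining rows, HtRw, HtRx also happen to give the same payoffs in every column, bringing the total to 4: HtRw, HtRx, HtMw, HtMx.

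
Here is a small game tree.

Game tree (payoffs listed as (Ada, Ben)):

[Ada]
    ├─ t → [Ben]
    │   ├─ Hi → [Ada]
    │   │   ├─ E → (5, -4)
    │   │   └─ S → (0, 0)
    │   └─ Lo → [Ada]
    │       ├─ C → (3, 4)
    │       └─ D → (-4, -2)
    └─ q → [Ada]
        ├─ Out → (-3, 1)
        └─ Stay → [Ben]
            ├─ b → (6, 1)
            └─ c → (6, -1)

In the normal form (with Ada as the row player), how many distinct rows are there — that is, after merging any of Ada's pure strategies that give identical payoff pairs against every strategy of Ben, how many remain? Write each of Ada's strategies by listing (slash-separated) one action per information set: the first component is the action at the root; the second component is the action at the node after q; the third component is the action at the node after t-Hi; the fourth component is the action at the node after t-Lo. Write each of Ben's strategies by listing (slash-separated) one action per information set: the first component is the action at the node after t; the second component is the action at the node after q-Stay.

Ada has 16 pure strategies: t/Out/E/C, t/Out/E/D, t/Out/S/C, t/Out/S/D, t/Stay/E/C, t/Stay/E/D, t/Stay/S/C, t/Stay/S/D, q/Out/E/C, q/Out/E/D, q/Out/S/C, q/Out/S/D, q/Stay/E/C, q/Stay/E/D, q/Stay/S/C, q/Stay/S/D. Columns: Hi/b, Hi/c, Lo/b, Lo/c.
{t/Out/E/C, t/Stay/E/C} → row (5,-4) (5,-4) (3,4) (3,4)
{t/Out/E/D, t/Stay/E/D} → row (5,-4) (5,-4) (-4,-2) (-4,-2)
{t/Out/S/C, t/Stay/S/C} → row (0,0) (0,0) (3,4) (3,4)
{t/Out/S/D, t/Stay/S/D} → row (0,0) (0,0) (-4,-2) (-4,-2)
{q/Out/E/C, q/Out/E/D, q/Out/S/C, q/Out/S/D} → row (-3,1) (-3,1) (-3,1) (-3,1)
{q/Stay/E/C, q/Stay/E/D, q/Stay/S/C, q/Stay/S/D} → row (6,1) (6,-1) (6,1) (6,-1)
That's 6 distinct rows out of 16 strategies.

6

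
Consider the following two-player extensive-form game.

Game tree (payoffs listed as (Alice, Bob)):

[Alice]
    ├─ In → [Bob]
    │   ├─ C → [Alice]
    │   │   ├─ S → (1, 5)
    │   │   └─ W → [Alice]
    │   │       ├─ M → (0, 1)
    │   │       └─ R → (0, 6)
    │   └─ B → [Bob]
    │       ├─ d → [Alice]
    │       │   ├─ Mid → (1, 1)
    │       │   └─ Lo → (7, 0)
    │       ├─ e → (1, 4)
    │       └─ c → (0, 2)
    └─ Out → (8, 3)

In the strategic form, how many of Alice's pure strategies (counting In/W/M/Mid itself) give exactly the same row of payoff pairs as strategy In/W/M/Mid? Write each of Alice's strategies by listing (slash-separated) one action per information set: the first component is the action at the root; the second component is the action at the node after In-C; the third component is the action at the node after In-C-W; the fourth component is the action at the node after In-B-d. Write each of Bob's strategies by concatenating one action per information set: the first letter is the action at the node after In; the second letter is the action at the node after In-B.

1

Row for In/W/M/Mid (columns Cd, Ce, Cc, Bd, Be, Bc): (0,1) (0,1) (0,1) (1,1) (1,4) (0,2).
Every one of Alice's information sets is on the play path for some reply by Bob when Alice follows In/W/M/Mid.
Changing the action at any of them therefore changes at least one column, so only In/W/M/Mid itself gives this row.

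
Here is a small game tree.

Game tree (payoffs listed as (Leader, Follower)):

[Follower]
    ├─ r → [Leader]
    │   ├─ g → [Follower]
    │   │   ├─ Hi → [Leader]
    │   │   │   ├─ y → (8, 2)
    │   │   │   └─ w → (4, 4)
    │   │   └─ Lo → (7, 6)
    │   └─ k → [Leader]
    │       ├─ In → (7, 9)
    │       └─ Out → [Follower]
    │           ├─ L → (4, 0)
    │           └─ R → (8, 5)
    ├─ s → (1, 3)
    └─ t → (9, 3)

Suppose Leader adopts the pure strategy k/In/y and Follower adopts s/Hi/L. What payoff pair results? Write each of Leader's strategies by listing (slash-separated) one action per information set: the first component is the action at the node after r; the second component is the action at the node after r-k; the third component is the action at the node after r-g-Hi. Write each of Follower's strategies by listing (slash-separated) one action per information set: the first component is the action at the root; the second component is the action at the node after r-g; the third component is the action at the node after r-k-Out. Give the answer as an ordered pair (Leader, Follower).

(1, 3)

Trace the play path from the root:
  Follower plays s
→ terminal payoff (1, 3).
(Leader's choice at the node after r is never reached on this path, so it doesn't affect the outcome.)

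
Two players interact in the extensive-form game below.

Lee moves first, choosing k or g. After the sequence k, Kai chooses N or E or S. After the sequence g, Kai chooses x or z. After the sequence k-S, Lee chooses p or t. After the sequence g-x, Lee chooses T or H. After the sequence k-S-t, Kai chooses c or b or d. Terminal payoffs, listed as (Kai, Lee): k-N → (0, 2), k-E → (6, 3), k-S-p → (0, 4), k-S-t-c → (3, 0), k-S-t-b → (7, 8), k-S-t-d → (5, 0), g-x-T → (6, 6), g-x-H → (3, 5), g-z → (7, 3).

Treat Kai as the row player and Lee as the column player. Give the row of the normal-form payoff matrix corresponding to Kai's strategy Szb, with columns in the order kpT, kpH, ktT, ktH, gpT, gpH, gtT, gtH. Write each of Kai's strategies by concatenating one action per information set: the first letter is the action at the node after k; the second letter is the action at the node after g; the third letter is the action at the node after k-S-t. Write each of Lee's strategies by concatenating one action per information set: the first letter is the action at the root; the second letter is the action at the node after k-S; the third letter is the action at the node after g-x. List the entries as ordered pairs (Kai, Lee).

(0,4) (0,4) (7,8) (7,8) (7,3) (7,3) (7,3) (7,3)

vs kpT: Lee plays k → Kai plays S at [k] → Lee plays p at [k-S] → (0, 4)
vs kpH: Lee plays k → Kai plays S at [k] → Lee plays p at [k-S] → (0, 4)
vs ktT: Lee plays k → Kai plays S at [k] → Lee plays t at [k-S] → Kai plays b at [k-S-t] → (7, 8)
vs ktH: Lee plays k → Kai plays S at [k] → Lee plays t at [k-S] → Kai plays b at [k-S-t] → (7, 8)
vs gpT: Lee plays g → Kai plays z at [g] → (7, 3)
vs gpH: Lee plays g → Kai plays z at [g] → (7, 3)
vs gtT: Lee plays g → Kai plays z at [g] → (7, 3)
vs gtH: Lee plays g → Kai plays z at [g] → (7, 3)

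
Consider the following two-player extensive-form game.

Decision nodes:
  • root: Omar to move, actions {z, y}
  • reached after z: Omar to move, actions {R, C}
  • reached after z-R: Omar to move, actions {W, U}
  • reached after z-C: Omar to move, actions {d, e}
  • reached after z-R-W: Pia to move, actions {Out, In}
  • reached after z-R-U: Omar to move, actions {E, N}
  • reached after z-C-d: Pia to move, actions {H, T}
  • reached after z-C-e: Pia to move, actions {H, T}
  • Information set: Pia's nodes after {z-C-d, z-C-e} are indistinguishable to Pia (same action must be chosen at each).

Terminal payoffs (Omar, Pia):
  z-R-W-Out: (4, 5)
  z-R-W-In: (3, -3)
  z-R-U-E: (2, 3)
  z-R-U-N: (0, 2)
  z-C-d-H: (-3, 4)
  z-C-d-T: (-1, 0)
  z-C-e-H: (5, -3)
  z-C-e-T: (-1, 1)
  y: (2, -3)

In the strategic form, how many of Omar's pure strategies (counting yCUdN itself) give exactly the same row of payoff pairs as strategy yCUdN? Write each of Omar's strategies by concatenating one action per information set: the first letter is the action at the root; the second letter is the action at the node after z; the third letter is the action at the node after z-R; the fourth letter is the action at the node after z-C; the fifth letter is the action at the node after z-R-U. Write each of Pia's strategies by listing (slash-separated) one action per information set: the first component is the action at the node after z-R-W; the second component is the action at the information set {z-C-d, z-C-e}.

16

Row for yCUdN (columns Out/H, Out/T, In/H, In/T): (2,-3) (2,-3) (2,-3) (2,-3).
Under yCUdN, Omar's choice at the node after z and at the node after z-R and at the node after z-C and at the node after z-R-U can never be reached regardless of what Pia does, so varying those choices leaves every outcome unchanged.
Holding the reachable choices fixed and varying the unreachable ones freely already gives 2 × 2 × 2 × 2 = 16 equivalent strategies.
No other strategy reproduces this row, so those 16 are the full class: yRWdE, yRWdN, yRWeE, yRWeN, yRUdE, yRUdN, yRUeE, yRUeN, yCWdE, yCWdN, yCWeE, yCWeN, yCUdE, yCUdN, yCUeE, yCUeN.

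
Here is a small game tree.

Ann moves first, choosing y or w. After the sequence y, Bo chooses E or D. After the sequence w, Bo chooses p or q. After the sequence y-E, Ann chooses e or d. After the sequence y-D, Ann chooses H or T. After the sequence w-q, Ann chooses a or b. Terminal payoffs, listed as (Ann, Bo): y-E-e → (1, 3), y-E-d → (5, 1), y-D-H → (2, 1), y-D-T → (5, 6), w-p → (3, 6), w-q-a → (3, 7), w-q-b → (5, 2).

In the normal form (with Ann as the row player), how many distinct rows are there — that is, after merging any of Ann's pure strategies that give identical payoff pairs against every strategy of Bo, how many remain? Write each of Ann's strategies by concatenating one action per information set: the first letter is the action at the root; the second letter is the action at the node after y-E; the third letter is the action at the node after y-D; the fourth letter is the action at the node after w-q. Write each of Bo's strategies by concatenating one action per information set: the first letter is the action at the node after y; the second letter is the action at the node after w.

6

Ann has 16 pure strategies: yeHa, yeHb, yeTa, yeTb, ydHa, ydHb, ydTa, ydTb, weHa, weHb, weTa, weTb, wdHa, wdHb, wdTa, wdTb. Columns: Ep, Eq, Dp, Dq.
{yeHa, yeHb} → row (1,3) (1,3) (2,1) (2,1)
{yeTa, yeTb} → row (1,3) (1,3) (5,6) (5,6)
{ydHa, ydHb} → row (5,1) (5,1) (2,1) (2,1)
{ydTa, ydTb} → row (5,1) (5,1) (5,6) (5,6)
{weHa, weTa, wdHa, wdTa} → row (3,6) (3,7) (3,6) (3,7)
{weHb, weTb, wdHb, wdTb} → row (3,6) (5,2) (3,6) (5,2)
That's 6 distinct rows out of 16 strategies.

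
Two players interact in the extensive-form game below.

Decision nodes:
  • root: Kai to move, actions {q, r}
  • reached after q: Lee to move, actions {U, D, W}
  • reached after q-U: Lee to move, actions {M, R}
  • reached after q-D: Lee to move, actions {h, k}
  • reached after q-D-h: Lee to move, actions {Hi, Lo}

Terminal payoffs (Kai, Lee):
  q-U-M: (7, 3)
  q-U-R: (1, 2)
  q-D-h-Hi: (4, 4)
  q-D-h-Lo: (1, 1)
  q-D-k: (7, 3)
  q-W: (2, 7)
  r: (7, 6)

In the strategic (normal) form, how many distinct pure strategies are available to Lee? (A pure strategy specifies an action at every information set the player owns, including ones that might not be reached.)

Lee owns the node after q with actions {U, D, W} — three choices.
Lee owns the node after q-U with actions {M, R} — two choices.
Lee owns the node after q-D with actions {h, k} — two choices.
Lee owns the node after q-D-h with actions {Hi, Lo} — two choices.
A pure strategy fixes one action at each information set independently, so the count is the product 3 × 2 × 2 × 2 = 24.
(For reference, Kai has 2 pure strategies, giving a 24×2 normal-form matrix.)

24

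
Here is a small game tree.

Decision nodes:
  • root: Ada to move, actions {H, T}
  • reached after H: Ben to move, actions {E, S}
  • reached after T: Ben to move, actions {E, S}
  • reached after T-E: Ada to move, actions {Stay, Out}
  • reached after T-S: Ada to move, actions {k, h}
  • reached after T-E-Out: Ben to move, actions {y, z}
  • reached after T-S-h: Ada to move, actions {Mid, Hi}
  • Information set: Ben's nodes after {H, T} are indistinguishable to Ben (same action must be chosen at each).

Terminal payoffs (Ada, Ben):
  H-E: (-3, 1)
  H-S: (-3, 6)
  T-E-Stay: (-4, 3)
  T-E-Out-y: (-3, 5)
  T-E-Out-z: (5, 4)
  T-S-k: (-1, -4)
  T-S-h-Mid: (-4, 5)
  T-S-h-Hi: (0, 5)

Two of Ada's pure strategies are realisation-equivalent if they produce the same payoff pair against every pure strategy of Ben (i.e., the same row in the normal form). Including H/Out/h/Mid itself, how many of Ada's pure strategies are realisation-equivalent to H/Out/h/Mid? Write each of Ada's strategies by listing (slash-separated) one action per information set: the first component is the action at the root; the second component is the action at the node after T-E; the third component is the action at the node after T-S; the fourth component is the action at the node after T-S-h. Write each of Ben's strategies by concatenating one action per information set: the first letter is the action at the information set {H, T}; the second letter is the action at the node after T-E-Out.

Row for H/Out/h/Mid (columns Ey, Ez, Sy, Sz): (-3,1) (-3,1) (-3,6) (-3,6).
Under H/Out/h/Mid, Ada's choice at the node after T-E and at the node after T-S and at the node after T-S-h can never be reached regardless of what Ben does, so varying those choices leaves every outcome unchanged.
Holding the reachable choices fixed and varying the unreachable ones freely already gives 2 × 2 × 2 = 8 equivalent strategies.
No other strategy reproduces this row, so those 8 are the full class: H/Stay/k/Mid, H/Stay/k/Hi, H/Stay/h/Mid, H/Stay/h/Hi, H/Out/k/Mid, H/Out/k/Hi, H/Out/h/Mid, H/Out/h/Hi.

8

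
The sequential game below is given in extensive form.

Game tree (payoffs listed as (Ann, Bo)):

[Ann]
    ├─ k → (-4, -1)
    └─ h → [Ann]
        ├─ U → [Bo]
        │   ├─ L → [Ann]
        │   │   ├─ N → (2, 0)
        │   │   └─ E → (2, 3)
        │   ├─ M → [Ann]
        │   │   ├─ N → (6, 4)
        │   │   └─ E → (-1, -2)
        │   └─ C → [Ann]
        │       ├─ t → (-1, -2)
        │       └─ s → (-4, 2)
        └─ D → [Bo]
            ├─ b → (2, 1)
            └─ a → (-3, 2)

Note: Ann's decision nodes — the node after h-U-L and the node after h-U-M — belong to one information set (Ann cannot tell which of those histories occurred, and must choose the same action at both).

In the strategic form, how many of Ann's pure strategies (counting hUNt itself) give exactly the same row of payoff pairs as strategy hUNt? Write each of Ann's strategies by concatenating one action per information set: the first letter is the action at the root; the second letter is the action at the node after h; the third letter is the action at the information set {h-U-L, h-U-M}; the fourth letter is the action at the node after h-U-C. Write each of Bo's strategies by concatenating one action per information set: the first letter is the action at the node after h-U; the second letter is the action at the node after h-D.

1

Row for hUNt (columns Lb, La, Mb, Ma, Cb, Ca): (2,0) (2,0) (6,4) (6,4) (-1,-2) (-1,-2).
Every one of Ann's information sets is on the play path for some reply by Bo when Ann follows hUNt.
Changing the action at any of them therefore changes at least one column, so only hUNt itself gives this row.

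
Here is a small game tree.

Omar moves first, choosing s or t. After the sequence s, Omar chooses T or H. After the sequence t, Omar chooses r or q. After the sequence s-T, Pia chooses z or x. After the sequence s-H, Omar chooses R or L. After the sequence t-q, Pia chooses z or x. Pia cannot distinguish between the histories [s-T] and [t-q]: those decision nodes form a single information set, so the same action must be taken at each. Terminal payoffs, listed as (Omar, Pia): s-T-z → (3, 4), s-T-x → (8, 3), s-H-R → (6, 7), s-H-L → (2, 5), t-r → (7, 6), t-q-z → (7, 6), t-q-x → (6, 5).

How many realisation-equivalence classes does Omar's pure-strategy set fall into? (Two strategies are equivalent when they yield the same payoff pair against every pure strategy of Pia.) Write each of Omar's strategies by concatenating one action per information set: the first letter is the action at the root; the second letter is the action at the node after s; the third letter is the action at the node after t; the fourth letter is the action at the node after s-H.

Omar has 16 pure strategies: sTrR, sTrL, sTqR, sTqL, sHrR, sHrL, sHqR, sHqL, tTrR, tTrL, tTqR, tTqL, tHrR, tHrL, tHqR, tHqL. Columns: z, x.
{sTrR, sTrL, sTqR, sTqL} → row (3,4) (8,3)
{sHrR, sHqR} → row (6,7) (6,7)
{sHrL, sHqL} → row (2,5) (2,5)
{tTrR, tTrL, tHrR, tHrL} → row (7,6) (7,6)
{tTqR, tTqL, tHqR, tHqL} → row (7,6) (6,5)
That's 5 distinct rows out of 16 strategies.

5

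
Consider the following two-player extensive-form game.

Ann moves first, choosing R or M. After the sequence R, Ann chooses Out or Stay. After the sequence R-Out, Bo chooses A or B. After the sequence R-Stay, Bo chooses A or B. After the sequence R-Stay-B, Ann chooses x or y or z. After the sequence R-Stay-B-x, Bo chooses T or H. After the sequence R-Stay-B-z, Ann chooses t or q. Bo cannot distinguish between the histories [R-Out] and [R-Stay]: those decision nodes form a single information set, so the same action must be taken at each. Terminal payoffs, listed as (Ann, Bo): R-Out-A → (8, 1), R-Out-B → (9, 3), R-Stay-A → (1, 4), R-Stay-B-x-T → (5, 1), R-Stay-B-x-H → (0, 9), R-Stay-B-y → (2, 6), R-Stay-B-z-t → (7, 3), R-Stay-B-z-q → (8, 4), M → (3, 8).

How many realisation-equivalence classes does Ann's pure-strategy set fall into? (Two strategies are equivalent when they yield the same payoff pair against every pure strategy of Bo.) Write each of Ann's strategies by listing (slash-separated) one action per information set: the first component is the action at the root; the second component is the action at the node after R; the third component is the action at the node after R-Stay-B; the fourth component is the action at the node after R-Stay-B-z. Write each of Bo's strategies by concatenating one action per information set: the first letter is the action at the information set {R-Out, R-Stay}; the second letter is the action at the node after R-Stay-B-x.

6

Ann has 24 pure strategies: R/Out/x/t, R/Out/x/q, R/Out/y/t, R/Out/y/q, R/Out/z/t, R/Out/z/q, R/Stay/x/t, R/Stay/x/q, R/Stay/y/t, R/Stay/y/q, R/Stay/z/t, R/Stay/z/q, M/Out/x/t, M/Out/x/q, M/Out/y/t, M/Out/y/q, M/Out/z/t, M/Out/z/q, M/Stay/x/t, M/Stay/x/q, M/Stay/y/t, M/Stay/y/q, M/Stay/z/t, M/Stay/z/q. Columns: AT, AH, BT, BH.
{R/Out/x/t, R/Out/x/q, R/Out/y/t, R/Out/y/q, R/Out/z/t, R/Out/z/q} → row (8,1) (8,1) (9,3) (9,3)
{R/Stay/x/t, R/Stay/x/q} → row (1,4) (1,4) (5,1) (0,9)
{R/Stay/y/t, R/Stay/y/q} → row (1,4) (1,4) (2,6) (2,6)
{R/Stay/z/t} → row (1,4) (1,4) (7,3) (7,3)
{R/Stay/z/q} → row (1,4) (1,4) (8,4) (8,4)
{M/Out/x/t, M/Out/x/q, M/Out/y/t, M/Out/y/q, M/Out/z/t, M/Out/z/q, M/Stay/x/t, M/Stay/x/q, M/Stay/y/t, M/Stay/y/q, M/Stay/z/t, M/Stay/z/q} → row (3,8) (3,8) (3,8) (3,8)
That's 6 distinct rows out of 24 strategies.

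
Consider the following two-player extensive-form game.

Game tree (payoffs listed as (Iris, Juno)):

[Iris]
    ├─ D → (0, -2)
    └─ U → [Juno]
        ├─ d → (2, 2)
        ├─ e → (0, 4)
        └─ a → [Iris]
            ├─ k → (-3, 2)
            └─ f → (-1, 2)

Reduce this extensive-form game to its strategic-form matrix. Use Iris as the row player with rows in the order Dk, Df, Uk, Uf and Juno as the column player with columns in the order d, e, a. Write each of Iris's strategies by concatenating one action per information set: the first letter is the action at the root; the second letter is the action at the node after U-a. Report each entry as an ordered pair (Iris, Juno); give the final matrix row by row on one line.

Dk: (0,-2) (0,-2) (0,-2) | Df: (0,-2) (0,-2) (0,-2) | Uk: (2,2) (0,4) (-3,2) | Uf: (2,2) (0,4) (-1,2)

Row Dk: d→(0,-2), e→(0,-2), a→(0,-2)
Row Df: d→(0,-2), e→(0,-2), a→(0,-2)
Row Uk: d→(2,2), e→(0,4), a→(-3,2)
Row Uf: d→(2,2), e→(0,4), a→(-1,2)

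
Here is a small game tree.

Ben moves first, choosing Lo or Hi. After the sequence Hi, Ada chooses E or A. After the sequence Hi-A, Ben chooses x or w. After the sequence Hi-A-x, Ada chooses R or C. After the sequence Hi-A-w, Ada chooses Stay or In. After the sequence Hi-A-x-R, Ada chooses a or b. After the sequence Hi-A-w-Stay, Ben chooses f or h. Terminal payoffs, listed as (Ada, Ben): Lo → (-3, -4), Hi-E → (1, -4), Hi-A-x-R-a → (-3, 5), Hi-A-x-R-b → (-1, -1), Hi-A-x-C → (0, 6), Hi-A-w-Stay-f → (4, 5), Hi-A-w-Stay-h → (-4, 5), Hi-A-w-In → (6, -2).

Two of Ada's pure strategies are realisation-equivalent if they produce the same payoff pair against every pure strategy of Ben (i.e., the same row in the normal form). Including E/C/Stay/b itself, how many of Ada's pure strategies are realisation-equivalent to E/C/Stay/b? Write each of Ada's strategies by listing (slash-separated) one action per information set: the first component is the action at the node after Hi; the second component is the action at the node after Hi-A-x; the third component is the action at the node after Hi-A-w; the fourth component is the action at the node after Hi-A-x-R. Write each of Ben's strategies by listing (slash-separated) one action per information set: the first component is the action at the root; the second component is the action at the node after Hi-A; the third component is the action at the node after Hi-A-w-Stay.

8

Row for E/C/Stay/b (columns Lo/x/f, Lo/x/h, Lo/w/f, Lo/w/h, Hi/x/f, Hi/x/h, Hi/w/f, Hi/w/h): (-3,-4) (-3,-4) (-3,-4) (-3,-4) (1,-4) (1,-4) (1,-4) (1,-4).
Under E/C/Stay/b, Ada's choice at the node after Hi-A-x and at the node after Hi-A-w and at the node after Hi-A-x-R can never be reached regardless of what Ben does, so varying those choices leaves every outcome unchanged.
Holding the reachable choices fixed and varying the unreachable ones freely already gives 2 × 2 × 2 = 8 equivalent strategies.
No other strategy reproduces this row, so those 8 are the full class: E/R/Stay/a, E/R/Stay/b, E/R/In/a, E/R/In/b, E/C/Stay/a, E/C/Stay/b, E/C/In/a, E/C/In/b.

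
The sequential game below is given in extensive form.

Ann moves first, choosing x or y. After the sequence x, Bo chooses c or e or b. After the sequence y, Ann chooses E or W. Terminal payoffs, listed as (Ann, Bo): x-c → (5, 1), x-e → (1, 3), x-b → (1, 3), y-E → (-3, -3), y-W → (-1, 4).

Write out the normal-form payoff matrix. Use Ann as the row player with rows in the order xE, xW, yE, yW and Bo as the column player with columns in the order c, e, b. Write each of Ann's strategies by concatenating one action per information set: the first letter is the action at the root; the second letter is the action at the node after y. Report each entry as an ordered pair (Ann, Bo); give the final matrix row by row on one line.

Row xE: c→(5,1), e→(1,3), b→(1,3)
Row xW: c→(5,1), e→(1,3), b→(1,3)
Row yE: c→(-3,-3), e→(-3,-3), b→(-3,-3)
Row yW: c→(-1,4), e→(-1,4), b→(-1,4)

xE: (5,1) (1,3) (1,3) | xW: (5,1) (1,3) (1,3) | yE: (-3,-3) (-3,-3) (-3,-3) | yW: (-1,4) (-1,4) (-1,4)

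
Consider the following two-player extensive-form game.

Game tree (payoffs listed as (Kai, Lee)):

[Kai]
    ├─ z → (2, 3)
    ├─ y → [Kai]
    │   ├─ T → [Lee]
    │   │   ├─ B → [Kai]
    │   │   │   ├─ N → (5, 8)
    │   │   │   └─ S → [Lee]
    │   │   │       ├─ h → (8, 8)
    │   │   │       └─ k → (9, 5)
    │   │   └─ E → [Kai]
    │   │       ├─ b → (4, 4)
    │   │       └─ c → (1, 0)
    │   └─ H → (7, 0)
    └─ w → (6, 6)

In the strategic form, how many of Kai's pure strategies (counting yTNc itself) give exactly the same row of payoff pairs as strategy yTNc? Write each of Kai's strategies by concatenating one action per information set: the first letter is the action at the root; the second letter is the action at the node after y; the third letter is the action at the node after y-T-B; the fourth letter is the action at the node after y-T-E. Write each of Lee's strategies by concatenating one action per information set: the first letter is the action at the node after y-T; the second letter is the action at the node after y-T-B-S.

Row for yTNc (columns Bh, Bk, Eh, Ek): (5,8) (5,8) (1,0) (1,0).
Every one of Kai's information sets is on the play path for some reply by Lee when Kai follows yTNc.
Changing the action at any of them therefore changes at least one column, so only yTNc itself gives this row.

1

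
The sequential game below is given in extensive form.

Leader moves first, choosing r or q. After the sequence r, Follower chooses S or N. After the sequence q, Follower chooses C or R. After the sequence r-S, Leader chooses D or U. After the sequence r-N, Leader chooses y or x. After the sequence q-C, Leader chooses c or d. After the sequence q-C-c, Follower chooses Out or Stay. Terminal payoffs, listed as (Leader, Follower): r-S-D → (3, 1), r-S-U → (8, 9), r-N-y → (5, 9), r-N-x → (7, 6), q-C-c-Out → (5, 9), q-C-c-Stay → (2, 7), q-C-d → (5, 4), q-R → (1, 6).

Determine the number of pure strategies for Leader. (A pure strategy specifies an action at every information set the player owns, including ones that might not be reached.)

16

Leader owns the root with actions {r, q} — two choices.
Leader owns the node after r-S with actions {D, U} — two choices.
Leader owns the node after r-N with actions {y, x} — two choices.
Leader owns the node after q-C with actions {c, d} — two choices.
A pure strategy fixes one action at each information set independently, so the count is the product 2 × 2 × 2 × 2 = 16.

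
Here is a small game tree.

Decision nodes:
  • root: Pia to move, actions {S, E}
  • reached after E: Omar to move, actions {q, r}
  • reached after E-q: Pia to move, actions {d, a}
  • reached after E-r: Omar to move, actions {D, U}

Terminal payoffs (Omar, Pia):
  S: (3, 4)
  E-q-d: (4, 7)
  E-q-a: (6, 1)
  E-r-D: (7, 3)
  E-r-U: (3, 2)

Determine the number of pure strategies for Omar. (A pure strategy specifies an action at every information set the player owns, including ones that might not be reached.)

4

Omar owns the node after E with actions {q, r} — two choices.
Omar owns the node after E-r with actions {D, U} — two choices.
A pure strategy fixes one action at each information set independently, so the count is the product 2 × 2 = 4.
(For reference, Pia has 4 pure strategies, giving a 4×4 normal-form matrix.)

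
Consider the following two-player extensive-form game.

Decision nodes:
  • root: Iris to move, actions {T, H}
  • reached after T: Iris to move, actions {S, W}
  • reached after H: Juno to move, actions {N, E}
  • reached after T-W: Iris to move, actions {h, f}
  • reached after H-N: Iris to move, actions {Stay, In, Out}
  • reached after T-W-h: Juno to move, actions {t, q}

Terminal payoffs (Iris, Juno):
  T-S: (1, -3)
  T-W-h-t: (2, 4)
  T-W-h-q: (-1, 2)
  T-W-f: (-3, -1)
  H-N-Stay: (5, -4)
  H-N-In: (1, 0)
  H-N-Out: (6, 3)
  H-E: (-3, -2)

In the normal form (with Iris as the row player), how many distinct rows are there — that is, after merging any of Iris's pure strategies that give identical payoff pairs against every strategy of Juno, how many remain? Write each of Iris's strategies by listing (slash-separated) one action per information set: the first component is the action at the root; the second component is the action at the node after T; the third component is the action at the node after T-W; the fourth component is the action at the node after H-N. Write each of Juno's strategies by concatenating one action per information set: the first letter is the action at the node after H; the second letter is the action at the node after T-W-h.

Iris has 24 pure strategies: T/S/h/Stay, T/S/h/In, T/S/h/Out, T/S/f/Stay, T/S/f/In, T/S/f/Out, T/W/h/Stay, T/W/h/In, T/W/h/Out, T/W/f/Stay, T/W/f/In, T/W/f/Out, H/S/h/Stay, H/S/h/In, H/S/h/Out, H/S/f/Stay, H/S/f/In, H/S/f/Out, H/W/h/Stay, H/W/h/In, H/W/h/Out, H/W/f/Stay, H/W/f/In, H/W/f/Out. Columns: Nt, Nq, Et, Eq.
{T/S/h/Stay, T/S/h/In, T/S/h/Out, T/S/f/Stay, T/S/f/In, T/S/f/Out} → row (1,-3) (1,-3) (1,-3) (1,-3)
{T/W/h/Stay, T/W/h/In, T/W/h/Out} → row (2,4) (-1,2) (2,4) (-1,2)
{T/W/f/Stay, T/W/f/In, T/W/f/Out} → row (-3,-1) (-3,-1) (-3,-1) (-3,-1)
{H/S/h/Stay, H/S/f/Stay, H/W/h/Stay, H/W/f/Stay} → row (5,-4) (5,-4) (-3,-2) (-3,-2)
{H/S/h/In, H/S/f/In, H/W/h/In, H/W/f/In} → row (1,0) (1,0) (-3,-2) (-3,-2)
{H/S/h/Out, H/S/f/Out, H/W/h/Out, H/W/f/Out} → row (6,3) (6,3) (-3,-2) (-3,-2)
That's 6 distinct rows out of 24 strategies.

6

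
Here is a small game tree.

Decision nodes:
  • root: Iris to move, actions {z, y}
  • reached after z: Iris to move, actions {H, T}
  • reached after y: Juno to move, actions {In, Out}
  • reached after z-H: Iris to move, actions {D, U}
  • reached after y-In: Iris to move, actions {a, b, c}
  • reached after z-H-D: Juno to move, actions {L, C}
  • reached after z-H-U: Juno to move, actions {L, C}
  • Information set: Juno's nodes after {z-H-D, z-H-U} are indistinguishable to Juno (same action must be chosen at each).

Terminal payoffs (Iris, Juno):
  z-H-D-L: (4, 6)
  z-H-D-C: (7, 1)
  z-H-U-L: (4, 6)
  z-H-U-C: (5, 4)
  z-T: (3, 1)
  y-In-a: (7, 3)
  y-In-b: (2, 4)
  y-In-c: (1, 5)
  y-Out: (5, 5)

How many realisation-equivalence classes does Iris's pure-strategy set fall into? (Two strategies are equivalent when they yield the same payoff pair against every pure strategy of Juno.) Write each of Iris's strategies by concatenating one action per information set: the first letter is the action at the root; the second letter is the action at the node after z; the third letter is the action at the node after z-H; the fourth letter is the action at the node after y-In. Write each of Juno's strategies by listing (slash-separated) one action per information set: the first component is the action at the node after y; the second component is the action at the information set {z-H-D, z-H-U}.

Iris has 24 pure strategies: zHDa, zHDb, zHDc, zHUa, zHUb, zHUc, zTDa, zTDb, zTDc, zTUa, zTUb, zTUc, yHDa, yHDb, yHDc, yHUa, yHUb, yHUc, yTDa, yTDb, yTDc, yTUa, yTUb, yTUc. Columns: In/L, In/C, Out/L, Out/C.
{zHDa, zHDb, zHDc} → row (4,6) (7,1) (4,6) (7,1)
{zHUa, zHUb, zHUc} → row (4,6) (5,4) (4,6) (5,4)
{zTDa, zTDb, zTDc, zTUa, zTUb, zTUc} → row (3,1) (3,1) (3,1) (3,1)
{yHDa, yHUa, yTDa, yTUa} → row (7,3) (7,3) (5,5) (5,5)
{yHDb, yHUb, yTDb, yTUb} → row (2,4) (2,4) (5,5) (5,5)
{yHDc, yHUc, yTDc, yTUc} → row (1,5) (1,5) (5,5) (5,5)
That's 6 distinct rows out of 24 strategies.

6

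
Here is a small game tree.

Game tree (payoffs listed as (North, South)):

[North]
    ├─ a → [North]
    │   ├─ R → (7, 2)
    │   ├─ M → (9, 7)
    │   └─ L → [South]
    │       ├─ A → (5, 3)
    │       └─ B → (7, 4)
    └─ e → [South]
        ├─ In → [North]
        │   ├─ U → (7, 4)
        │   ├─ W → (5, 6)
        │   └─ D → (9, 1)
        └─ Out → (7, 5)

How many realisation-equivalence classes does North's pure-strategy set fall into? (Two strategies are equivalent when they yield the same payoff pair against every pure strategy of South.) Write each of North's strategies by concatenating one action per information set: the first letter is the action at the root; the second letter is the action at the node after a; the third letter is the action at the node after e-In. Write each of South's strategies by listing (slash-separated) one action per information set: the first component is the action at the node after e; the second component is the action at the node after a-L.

6

North has 18 pure strategies: aRU, aRW, aRD, aMU, aMW, aMD, aLU, aLW, aLD, eRU, eRW, eRD, eMU, eMW, eMD, eLU, eLW, eLD. Columns: In/A, In/B, Out/A, Out/B.
{aRU, aRW, aRD} → row (7,2) (7,2) (7,2) (7,2)
{aMU, aMW, aMD} → row (9,7) (9,7) (9,7) (9,7)
{aLU, aLW, aLD} → row (5,3) (7,4) (5,3) (7,4)
{eRU, eMU, eLU} → row (7,4) (7,4) (7,5) (7,5)
{eRW, eMW, eLW} → row (5,6) (5,6) (7,5) (7,5)
{eRD, eMD, eLD} → row (9,1) (9,1) (7,5) (7,5)
That's 6 distinct rows out of 18 strategies.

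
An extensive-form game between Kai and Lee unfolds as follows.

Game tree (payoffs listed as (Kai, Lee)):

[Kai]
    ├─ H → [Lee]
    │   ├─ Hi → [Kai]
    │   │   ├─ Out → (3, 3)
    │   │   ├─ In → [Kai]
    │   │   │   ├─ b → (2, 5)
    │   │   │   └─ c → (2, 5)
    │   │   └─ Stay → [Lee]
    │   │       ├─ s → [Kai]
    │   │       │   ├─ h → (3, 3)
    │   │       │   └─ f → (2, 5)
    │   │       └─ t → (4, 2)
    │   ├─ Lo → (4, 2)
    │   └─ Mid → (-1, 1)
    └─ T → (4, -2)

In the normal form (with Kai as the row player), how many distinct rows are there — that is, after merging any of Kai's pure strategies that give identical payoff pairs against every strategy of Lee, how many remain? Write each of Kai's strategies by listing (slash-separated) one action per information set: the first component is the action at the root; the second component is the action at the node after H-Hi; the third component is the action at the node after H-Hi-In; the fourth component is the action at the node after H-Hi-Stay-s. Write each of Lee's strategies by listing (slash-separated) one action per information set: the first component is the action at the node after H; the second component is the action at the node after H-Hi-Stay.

Kai has 24 pure strategies: H/Out/b/h, H/Out/b/f, H/Out/c/h, H/Out/c/f, H/In/b/h, H/In/b/f, H/In/c/h, H/In/c/f, H/Stay/b/h, H/Stay/b/f, H/Stay/c/h, H/Stay/c/f, T/Out/b/h, T/Out/b/f, T/Out/c/h, T/Out/c/f, T/In/b/h, T/In/b/f, T/In/c/h, T/In/c/f, T/Stay/b/h, T/Stay/b/f, T/Stay/c/h, T/Stay/c/f. Columns: Hi/s, Hi/t, Lo/s, Lo/t, Mid/s, Mid/t.
{H/Out/b/h, H/Out/b/f, H/Out/c/h, H/Out/c/f} → row (3,3) (3,3) (4,2) (4,2) (-1,1) (-1,1)
{H/In/b/h, H/In/b/f, H/In/c/h, H/In/c/f} → row (2,5) (2,5) (4,2) (4,2) (-1,1) (-1,1)
{H/Stay/b/h, H/Stay/c/h} → row (3,3) (4,2) (4,2) (4,2) (-1,1) (-1,1)
{H/Stay/b/f, H/Stay/c/f} → row (2,5) (4,2) (4,2) (4,2) (-1,1) (-1,1)
{T/Out/b/h, T/Out/b/f, T/Out/c/h, T/Out/c/f, T/In/b/h, T/In/b/f, T/In/c/h, T/In/c/f, T/Stay/b/h, T/Stay/b/f, T/Stay/c/h, T/Stay/c/f} → row (4,-2) (4,-2) (4,-2) (4,-2) (4,-2) (4,-2)
That's 5 distinct rows out of 24 strategies.

5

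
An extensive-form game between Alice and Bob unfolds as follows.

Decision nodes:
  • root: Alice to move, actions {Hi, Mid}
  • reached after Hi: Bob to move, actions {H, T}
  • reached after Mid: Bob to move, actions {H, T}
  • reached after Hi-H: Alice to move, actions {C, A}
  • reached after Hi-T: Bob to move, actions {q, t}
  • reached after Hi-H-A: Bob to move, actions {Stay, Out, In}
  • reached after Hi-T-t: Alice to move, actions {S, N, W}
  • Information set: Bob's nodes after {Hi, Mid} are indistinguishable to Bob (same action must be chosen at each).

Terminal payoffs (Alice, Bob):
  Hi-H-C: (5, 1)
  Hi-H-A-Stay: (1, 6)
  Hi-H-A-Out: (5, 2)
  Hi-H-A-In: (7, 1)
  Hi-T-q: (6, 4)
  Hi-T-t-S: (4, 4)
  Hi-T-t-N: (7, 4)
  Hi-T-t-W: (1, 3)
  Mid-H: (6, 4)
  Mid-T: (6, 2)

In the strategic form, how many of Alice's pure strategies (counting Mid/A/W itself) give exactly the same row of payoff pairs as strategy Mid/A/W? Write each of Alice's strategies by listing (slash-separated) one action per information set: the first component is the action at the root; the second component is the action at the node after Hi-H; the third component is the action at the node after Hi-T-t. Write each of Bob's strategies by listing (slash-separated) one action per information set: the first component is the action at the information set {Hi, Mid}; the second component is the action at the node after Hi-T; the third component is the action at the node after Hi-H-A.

Row for Mid/A/W (columns H/q/Stay, H/q/Out, H/q/In, H/t/Stay, H/t/Out, H/t/In, T/q/Stay, T/q/Out, T/q/In, T/t/Stay, T/t/Out, T/t/In): (6,4) (6,4) (6,4) (6,4) (6,4) (6,4) (6,2) (6,2) (6,2) (6,2) (6,2) (6,2).
Under Mid/A/W, Alice's choice at the node after Hi-H and at the node after Hi-T-t can never be reached regardless of what Bob does, so varying those choices leaves every outcome unchanged.
Holding the reachable choices fixed and varying the unreachable ones freely already gives 2 × 3 = 6 equivalent strategies.
No other strategy reproduces this row, so those 6 are the full class: Mid/C/S, Mid/C/N, Mid/C/W, Mid/A/S, Mid/A/N, Mid/A/W.

6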